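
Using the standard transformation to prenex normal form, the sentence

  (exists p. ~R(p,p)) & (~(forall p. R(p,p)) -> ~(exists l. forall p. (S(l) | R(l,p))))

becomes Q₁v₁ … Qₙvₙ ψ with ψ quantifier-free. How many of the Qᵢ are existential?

Eliminate → and ↔ using ¬ and ∨.
  (exists p. ~R(p,p)) & (~~(forall p. R(p,p)) | ~(exists l. forall p. (S(l) | R(l,p))))
Push ¬ through the quantifiers and connectives to reach negation normal form:
  (exists p. ~R(p,p)) & ((forall p. R(p,p)) | (forall l. exists p. (~S(l) & ~R(l,p))))
Rename bound variables to avoid capture: p↦y, p↦t.
  (exists p. ~R(p,p)) & ((forall y. R(y,y)) | (forall l. exists t. (~S(l) & ~R(l,t))))
Extract every quantifier outward, since the variables are now distinct and don't occur free across branches:
  exists p. forall y. forall l. exists t. (~R(p,p) & (R(y,y) | ~S(l) & ~R(l,t)))
The prefix is exists p forall y forall l exists t: 2 universal, 2 existential.

2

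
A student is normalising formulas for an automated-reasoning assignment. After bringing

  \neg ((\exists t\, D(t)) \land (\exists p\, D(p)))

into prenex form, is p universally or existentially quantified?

universal

Move each ¬ inward, flipping quantifiers it crosses:
  (\forall t\, \neg D(t)) \lor (\forall p\, \neg D(p))
All bound variables are already distinct, so no renaming is needed.
Pull the quantifiers to the front (each side's bound variable is not free in the other side):
  \forall t\, \forall p\, (\neg D(t) \lor \neg D(p))
The quantifier \exists p sits under an odd number of negations, so it flips to \forall p.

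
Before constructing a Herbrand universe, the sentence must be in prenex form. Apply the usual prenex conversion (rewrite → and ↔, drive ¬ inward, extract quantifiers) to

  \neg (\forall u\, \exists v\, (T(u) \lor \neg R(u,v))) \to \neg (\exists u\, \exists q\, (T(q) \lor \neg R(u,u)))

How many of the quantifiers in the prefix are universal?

Eliminate → and ↔ using ¬ and ∨.
  \neg \neg (\forall u\, \exists v\, (T(u) \lor \neg R(u,v))) \lor \neg (\exists u\, \exists q\, (T(q) \lor \neg R(u,u)))
Push ¬ through the quantifiers and connectives to reach negation normal form:
  (\forall u\, \exists v\, (T(u) \lor \neg R(u,v))) \lor (\forall u\, \forall q\, (\neg T(q) \land R(u,u)))
Standardize variables apart so no two quantifiers bind the same name: u↦v1.
  (\forall u\, \exists v\, (T(u) \lor \neg R(u,v))) \lor (\forall v1\, \forall q\, (\neg T(q) \land R(v1,v1)))
Pull the quantifiers to the front (each side's bound variable is not free in the other side):
  \forall u\, \exists v\, \forall v1\, \forall q\, (T(u) \lor \neg R(u,v) \lor \neg T(q) \land R(v1,v1))
The prefix is \forall u \exists v \forall v1 \forall q: 3 universal, 1 existential.

3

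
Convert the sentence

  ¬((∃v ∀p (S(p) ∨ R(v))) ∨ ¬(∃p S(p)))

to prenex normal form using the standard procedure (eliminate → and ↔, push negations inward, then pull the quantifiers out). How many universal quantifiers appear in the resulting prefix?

1

Move each ¬ inward, flipping quantifiers it crosses:
  (∀v ∃p (¬S(p) ∧ ¬R(v))) ∧ (∃p S(p))
Standardize variables apart so no two quantifiers bind the same name: p↦x.
  (∀v ∃p (¬S(p) ∧ ¬R(v))) ∧ (∃x S(x))
Extract every quantifier outward, since the variables are now distinct and don't occur free across branches:
  ∀v ∃p ∃x (¬S(p) ∧ ¬R(v) ∧ S(x))
The prefix is ∀v ∃p ∃x: 1 universal, 2 existential.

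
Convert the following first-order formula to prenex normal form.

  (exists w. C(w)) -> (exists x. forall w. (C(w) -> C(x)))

Rewrite implications/biconditionals: A → B as ¬A ∨ B.
  ~(exists w. C(w)) | (exists x. forall w. (~C(w) | C(x)))
Move each ¬ inward, flipping quantifiers it crosses:
  (forall w. ~C(w)) | (exists x. forall w. (~C(w) | C(x)))
Rename bound variables to avoid capture: w↦r.
  (forall w. ~C(w)) | (exists x. forall r. (~C(r) | C(x)))
Pull the quantifiers to the front (each side's bound variable is not free in the other side):
  forall w. exists x. forall r. (~C(w) | ~C(r) | C(x))

forall w. exists x. forall r. (~C(w) | ~C(r) | C(x))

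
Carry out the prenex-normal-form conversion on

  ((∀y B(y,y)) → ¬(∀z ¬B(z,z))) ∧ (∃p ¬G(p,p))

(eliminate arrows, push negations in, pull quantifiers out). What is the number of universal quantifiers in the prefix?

Eliminate → and ↔ using ¬ and ∨.
  (¬(∀y B(y,y)) ∨ ¬(∀z ¬B(z,z))) ∧ (∃p ¬G(p,p))
Drive negations inward (¬∀x A ≡ ∃x ¬A, ¬∃x A ≡ ∀x ¬A, De Morgan for ∧/∨):
  ((∃y ¬B(y,y)) ∨ (∃z B(z,z))) ∧ (∃p ¬G(p,p))
Pull the quantifiers to the front (each side's bound variable is not free in the other side):
  ∃y ∃z ∃p ((¬B(y,y) ∨ B(z,z)) ∧ ¬G(p,p))
The prefix is ∃y ∃z ∃p: 0 universal, 3 existential.

0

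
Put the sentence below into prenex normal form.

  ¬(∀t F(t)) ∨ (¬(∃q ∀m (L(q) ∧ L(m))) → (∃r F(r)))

Eliminate → and ↔ using ¬ and ∨.
  ¬(∀t F(t)) ∨ ¬¬(∃q ∀m (L(q) ∧ L(m))) ∨ (∃r F(r))
Move each ¬ inward, flipping quantifiers it crosses:
  (∃t ¬F(t)) ∨ (∃q ∀m (L(q) ∧ L(m))) ∨ (∃r F(r))
Extract every quantifier outward, since the variables are now distinct and don't occur free across branches:
  ∃t ∃q ∀m ∃r (¬F(t) ∨ L(q) ∧ L(m) ∨ F(r))

∃t ∃q ∀m ∃r (¬F(t) ∨ L(q) ∧ L(m) ∨ F(r))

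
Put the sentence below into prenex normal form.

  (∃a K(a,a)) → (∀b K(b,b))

∀a ∀b (¬K(a,a) ∨ K(b,b))

First replace A → B with ¬A ∨ B.
  ¬(∃a K(a,a)) ∨ (∀b K(b,b))
Move each ¬ inward, flipping quantifiers it crosses:
  (∀a ¬K(a,a)) ∨ (∀b K(b,b))
Pull the quantifiers to the front (each side's bound variable is not free in the other side):
  ∀a ∀b (¬K(a,a) ∨ K(b,b))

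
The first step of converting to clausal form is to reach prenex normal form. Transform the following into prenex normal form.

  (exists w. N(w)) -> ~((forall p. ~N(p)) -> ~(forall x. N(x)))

forall w. forall p. forall x. (~N(w) | ~N(p) & N(x))

Rewrite implications/biconditionals: A → B as ¬A ∨ B.
  ~(exists w. N(w)) | ~(~(forall p. ~N(p)) | ~(forall x. N(x)))
Drive negations inward (¬∀x A ≡ ∃x ¬A, ¬∃x A ≡ ∀x ¬A, De Morgan for ∧/∨):
  (forall w. ~N(w)) | (forall p. ~N(p)) & (forall x. N(x))
All bound variables are already distinct, so no renaming is needed.
Pull the quantifiers to the front (each side's bound variable is not free in the other side):
  forall w. forall p. forall x. (~N(w) | ~N(p) & N(x))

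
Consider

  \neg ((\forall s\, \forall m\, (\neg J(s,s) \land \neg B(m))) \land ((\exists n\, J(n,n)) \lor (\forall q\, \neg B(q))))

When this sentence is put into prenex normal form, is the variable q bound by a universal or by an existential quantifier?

Push ¬ through the quantifiers and connectives to reach negation normal form:
  (\exists s\, \exists m\, (J(s,s) \lor B(m))) \lor (\forall n\, \neg J(n,n)) \land (\exists q\, B(q))
All bound variables are already distinct, so no renaming is needed.
Pull the quantifiers to the front (each side's bound variable is not free in the other side):
  \exists s\, \exists m\, \forall n\, \exists q\, (J(s,s) \lor B(m) \lor \neg J(n,n) \land B(q))
The quantifier \forall q sits under an odd number of negations, so it flips to \exists q.

existential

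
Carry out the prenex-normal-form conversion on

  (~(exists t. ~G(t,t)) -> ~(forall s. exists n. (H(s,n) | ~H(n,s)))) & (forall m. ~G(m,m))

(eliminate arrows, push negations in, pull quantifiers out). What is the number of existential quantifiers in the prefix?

Eliminate → and ↔ using ¬ and ∨.
  (~~(exists t. ~G(t,t)) | ~(forall s. exists n. (H(s,n) | ~H(n,s)))) & (forall m. ~G(m,m))
Move each ¬ inward, flipping quantifiers it crosses:
  ((exists t. ~G(t,t)) | (exists s. forall n. (~H(s,n) & H(n,s)))) & (forall m. ~G(m,m))
Finally move all quantifiers to the prefix:
  exists t. exists s. forall n. forall m. ((~G(t,t) | ~H(s,n) & H(n,s)) & ~G(m,m))
The prefix is exists t exists s forall n forall m: 2 universal, 2 existential.

2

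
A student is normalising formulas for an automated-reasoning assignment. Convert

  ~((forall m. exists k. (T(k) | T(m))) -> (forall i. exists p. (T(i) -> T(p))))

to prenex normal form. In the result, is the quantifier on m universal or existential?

First replace A → B with ¬A ∨ B.
  ~(~(forall m. exists k. (T(k) | T(m))) | (forall i. exists p. (~T(i) | T(p))))
Move each ¬ inward, flipping quantifiers it crosses:
  (forall m. exists k. (T(k) | T(m))) & (exists i. forall p. (T(i) & ~T(p)))
All bound variables are already distinct, so no renaming is needed.
Finally move all quantifiers to the prefix:
  forall m. exists k. exists i. forall p. ((T(k) | T(m)) & T(i) & ~T(p))
The quantifier forall m sits under an even number of negations (counting the antecedent side of each →), so it remains universal.

universal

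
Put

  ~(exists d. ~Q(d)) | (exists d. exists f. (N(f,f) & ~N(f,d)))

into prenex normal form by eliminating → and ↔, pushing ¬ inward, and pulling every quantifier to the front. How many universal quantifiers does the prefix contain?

1

Move each ¬ inward, flipping quantifiers it crosses:
  (forall d. Q(d)) | (exists d. exists f. (N(f,f) & ~N(f,d)))
Standardize variables apart so no two quantifiers bind the same name: d↦w.
  (forall d. Q(d)) | (exists w. exists f. (N(f,f) & ~N(f,w)))
Extract every quantifier outward, since the variables are now distinct and don't occur free across branches:
  forall d. exists w. exists f. (Q(d) | N(f,f) & ~N(f,w))
The prefix is forall d exists w exists f: 1 universal, 2 existential.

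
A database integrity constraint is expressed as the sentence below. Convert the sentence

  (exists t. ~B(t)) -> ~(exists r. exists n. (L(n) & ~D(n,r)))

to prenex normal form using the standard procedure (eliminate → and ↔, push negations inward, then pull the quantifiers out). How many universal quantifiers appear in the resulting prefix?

3

Eliminate → and ↔ using ¬ and ∨.
  ~(exists t. ~B(t)) | ~(exists r. exists n. (L(n) & ~D(n,r)))
Move each ¬ inward, flipping quantifiers it crosses:
  (forall t. B(t)) | (forall r. forall n. (~L(n) | D(n,r)))
All bound variables are already distinct, so no renaming is needed.
Extract every quantifier outward, since the variables are now distinct and don't occur free across branches:
  forall t. forall r. forall n. (B(t) | ~L(n) | D(n,r))
The prefix is forall t forall r forall n: 3 universal, 0 existential.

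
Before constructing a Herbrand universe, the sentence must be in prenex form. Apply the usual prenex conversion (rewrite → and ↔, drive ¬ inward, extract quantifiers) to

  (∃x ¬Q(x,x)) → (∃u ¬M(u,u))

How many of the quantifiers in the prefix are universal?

1

First replace A → B with ¬A ∨ B.
  ¬(∃x ¬Q(x,x)) ∨ (∃u ¬M(u,u))
Push ¬ through the quantifiers and connectives to reach negation normal form:
  (∀x Q(x,x)) ∨ (∃u ¬M(u,u))
Pull the quantifiers to the front (each side's bound variable is not free in the other side):
  ∀x ∃u (Q(x,x) ∨ ¬M(u,u))
The prefix is ∀x ∃u: 1 universal, 1 existential.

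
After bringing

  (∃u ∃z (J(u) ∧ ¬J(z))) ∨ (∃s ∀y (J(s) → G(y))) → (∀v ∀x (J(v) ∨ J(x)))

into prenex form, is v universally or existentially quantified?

Eliminate → and ↔ using ¬ and ∨.
  ¬((∃u ∃z (J(u) ∧ ¬J(z))) ∨ (∃s ∀y (¬J(s) ∨ G(y)))) ∨ (∀v ∀x (J(v) ∨ J(x)))
Drive negations inward (¬∀x A ≡ ∃x ¬A, ¬∃x A ≡ ∀x ¬A, De Morgan for ∧/∨):
  (∀u ∀z (¬J(u) ∨ J(z))) ∧ (∀s ∃y (J(s) ∧ ¬G(y))) ∨ (∀v ∀x (J(v) ∨ J(x)))
All bound variables are already distinct, so no renaming is needed.
Finally move all quantifiers to the prefix:
  ∀u ∀z ∀s ∃y ∀v ∀x ((¬J(u) ∨ J(z)) ∧ J(s) ∧ ¬G(y) ∨ J(v) ∨ J(x))
The quantifier ∀v sits under an even number of negations (counting the antecedent side of each →), so it remains universal.

universal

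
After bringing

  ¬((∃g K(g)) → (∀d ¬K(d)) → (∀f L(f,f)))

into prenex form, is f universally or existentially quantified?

Eliminate → and ↔ using ¬ and ∨.
  ¬(¬(∃g K(g)) ∨ ¬(∀d ¬K(d)) ∨ (∀f L(f,f)))
Drive negations inward (¬∀x A ≡ ∃x ¬A, ¬∃x A ≡ ∀x ¬A, De Morgan for ∧/∨):
  (∃g K(g)) ∧ (∀d ¬K(d)) ∧ (∃f ¬L(f,f))
All bound variables are already distinct, so no renaming is needed.
Pull the quantifiers to the front (each side's bound variable is not free in the other side):
  ∃g ∀d ∃f (K(g) ∧ ¬K(d) ∧ ¬L(f,f))
The quantifier ∀f sits under an odd number of negations (counting the antecedent side of each →), so it flips to ∃f.

existential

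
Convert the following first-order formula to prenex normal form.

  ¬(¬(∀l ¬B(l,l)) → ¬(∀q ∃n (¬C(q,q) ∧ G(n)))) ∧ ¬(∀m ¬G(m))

∃l ∀q ∃n ∃m (B(l,l) ∧ ¬C(q,q) ∧ G(n) ∧ G(m))

Rewrite implications/biconditionals: A → B as ¬A ∨ B.
  ¬(¬¬(∀l ¬B(l,l)) ∨ ¬(∀q ∃n (¬C(q,q) ∧ G(n)))) ∧ ¬(∀m ¬G(m))
Push ¬ through the quantifiers and connectives to reach negation normal form:
  (∃l B(l,l)) ∧ (∀q ∃n (¬C(q,q) ∧ G(n))) ∧ (∃m G(m))
All bound variables are already distinct, so no renaming is needed.
Pull the quantifiers to the front (each side's bound variable is not free in the other side):
  ∃l ∀q ∃n ∃m (B(l,l) ∧ ¬C(q,q) ∧ G(n) ∧ G(m))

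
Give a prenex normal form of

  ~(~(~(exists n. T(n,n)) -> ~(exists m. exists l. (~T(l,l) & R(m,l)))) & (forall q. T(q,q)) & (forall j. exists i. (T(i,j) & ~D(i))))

exists n. forall m. forall l. exists q. exists j. forall i. (T(n,n) | T(l,l) | ~R(m,l) | ~T(q,q) | ~T(i,j) | D(i))

Rewrite implications/biconditionals: A → B as ¬A ∨ B.
  ~(~(~~(exists n. T(n,n)) | ~(exists m. exists l. (~T(l,l) & R(m,l)))) & (forall q. T(q,q)) & (forall j. exists i. (T(i,j) & ~D(i))))
Drive negations inward (¬∀x A ≡ ∃x ¬A, ¬∃x A ≡ ∀x ¬A, De Morgan for ∧/∨):
  (exists n. T(n,n)) | (forall m. forall l. (T(l,l) | ~R(m,l))) | (exists q. ~T(q,q)) | (exists j. forall i. (~T(i,j) | D(i)))
Finally move all quantifiers to the prefix:
  exists n. forall m. forall l. exists q. exists j. forall i. (T(n,n) | T(l,l) | ~R(m,l) | ~T(q,q) | ~T(i,j) | D(i))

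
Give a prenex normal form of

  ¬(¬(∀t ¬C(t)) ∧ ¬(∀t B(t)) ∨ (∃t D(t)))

Move each ¬ inward, flipping quantifiers it crosses:
  ((∀t ¬C(t)) ∨ (∀t B(t))) ∧ (∀t ¬D(t))
Rename bound variables to avoid capture: t↦b, t↦v.
  ((∀t ¬C(t)) ∨ (∀b B(b))) ∧ (∀v ¬D(v))
Extract every quantifier outward, since the variables are now distinct and don't occur free across branches:
  ∀t ∀b ∀v ((¬C(t) ∨ B(b)) ∧ ¬D(v))

∀t ∀b ∀v ((¬C(t) ∨ B(b)) ∧ ¬D(v))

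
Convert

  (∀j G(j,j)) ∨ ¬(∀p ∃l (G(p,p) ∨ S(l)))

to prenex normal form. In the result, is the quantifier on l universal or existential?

Move each ¬ inward, flipping quantifiers it crosses:
  (∀j G(j,j)) ∨ (∃p ∀l (¬G(p,p) ∧ ¬S(l)))
All bound variables are already distinct, so no renaming is needed.
Finally move all quantifiers to the prefix:
  ∀j ∃p ∀l (G(j,j) ∨ ¬G(p,p) ∧ ¬S(l))
The quantifier ∃l sits under an odd number of negations, so it flips to ∀l.

universal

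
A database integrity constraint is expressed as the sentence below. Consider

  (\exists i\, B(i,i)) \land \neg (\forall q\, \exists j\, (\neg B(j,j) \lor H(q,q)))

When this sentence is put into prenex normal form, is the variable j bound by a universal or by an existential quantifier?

universal

Move each ¬ inward, flipping quantifiers it crosses:
  (\exists i\, B(i,i)) \land (\exists q\, \forall j\, (B(j,j) \land \neg H(q,q)))
All bound variables are already distinct, so no renaming is needed.
Pull the quantifiers to the front (each side's bound variable is not free in the other side):
  \exists i\, \exists q\, \forall j\, (B(i,i) \land B(j,j) \land \neg H(q,q))
The quantifier \exists j sits under an odd number of negations, so it flips to \forall j.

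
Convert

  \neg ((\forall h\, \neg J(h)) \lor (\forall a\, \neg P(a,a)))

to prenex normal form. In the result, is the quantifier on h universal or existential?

Push ¬ through the quantifiers and connectives to reach negation normal form:
  (\exists h\, J(h)) \land (\exists a\, P(a,a))
Extract every quantifier outward, since the variables are now distinct and don't occur free across branches:
  \exists h\, \exists a\, (J(h) \land P(a,a))
The quantifier \forall h sits under an odd number of negations, so it flips to \exists h.

existential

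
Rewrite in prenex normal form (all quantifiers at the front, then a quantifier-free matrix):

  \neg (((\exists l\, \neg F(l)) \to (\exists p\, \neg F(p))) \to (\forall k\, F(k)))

Eliminate → and ↔ using ¬ and ∨.
  \neg (\neg (\neg (\exists l\, \neg F(l)) \lor (\exists p\, \neg F(p))) \lor (\forall k\, F(k)))
Push ¬ through the quantifiers and connectives to reach negation normal form:
  ((\forall l\, F(l)) \lor (\exists p\, \neg F(p))) \land (\exists k\, \neg F(k))
Extract every quantifier outward, since the variables are now distinct and don't occur free across branches:
  \forall l\, \exists p\, \exists k\, ((F(l) \lor \neg F(p)) \land \neg F(k))

\forall l\, \exists p\, \exists k\, ((F(l) \lor \neg F(p)) \land \neg F(k))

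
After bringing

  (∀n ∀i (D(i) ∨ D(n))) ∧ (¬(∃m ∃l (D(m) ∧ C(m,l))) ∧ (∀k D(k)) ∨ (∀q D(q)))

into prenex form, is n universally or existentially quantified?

universal

Push ¬ through the quantifiers and connectives to reach negation normal form:
  (∀n ∀i (D(i) ∨ D(n))) ∧ ((∀m ∀l (¬D(m) ∨ ¬C(m,l))) ∧ (∀k D(k)) ∨ (∀q D(q)))
All bound variables are already distinct, so no renaming is needed.
Extract every quantifier outward, since the variables are now distinct and don't occur free across branches:
  ∀n ∀i ∀m ∀l ∀k ∀q ((D(i) ∨ D(n)) ∧ ((¬D(m) ∨ ¬C(m,l)) ∧ D(k) ∨ D(q)))
The quantifier ∀n sits under an even number of negations, so it remains universal.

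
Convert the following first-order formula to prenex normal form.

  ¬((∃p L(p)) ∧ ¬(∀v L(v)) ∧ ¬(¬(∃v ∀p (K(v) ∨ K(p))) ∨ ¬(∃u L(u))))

Move each ¬ inward, flipping quantifiers it crosses:
  (∀p ¬L(p)) ∨ (∀v L(v)) ∨ (∀v ∃p (¬K(v) ∧ ¬K(p))) ∨ (∀u ¬L(u))
Give each quantifier a distinct variable: v↦t, p↦w.
  (∀p ¬L(p)) ∨ (∀v L(v)) ∨ (∀t ∃w (¬K(t) ∧ ¬K(w))) ∨ (∀u ¬L(u))
Finally move all quantifiers to the prefix:
  ∀p ∀v ∀t ∃w ∀u (¬L(p) ∨ L(v) ∨ ¬K(t) ∧ ¬K(w) ∨ ¬L(u))

∀p ∀v ∀t ∃w ∀u (¬L(p) ∨ L(v) ∨ ¬K(t) ∧ ¬K(w) ∨ ¬L(u))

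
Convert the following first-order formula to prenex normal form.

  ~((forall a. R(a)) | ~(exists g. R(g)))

exists a. exists g. (~R(a) & R(g))

Push ¬ through the quantifiers and connectives to reach negation normal form:
  (exists a. ~R(a)) & (exists g. R(g))
Pull the quantifiers to the front (each side's bound variable is not free in the other side):
  exists a. exists g. (~R(a) & R(g))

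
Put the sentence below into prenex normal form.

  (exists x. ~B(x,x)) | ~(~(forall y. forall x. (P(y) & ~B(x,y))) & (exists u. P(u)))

exists x. forall y. forall v1. forall u. (~B(x,x) | P(y) & ~B(v1,y) | ~P(u))

Drive negations inward (¬∀x A ≡ ∃x ¬A, ¬∃x A ≡ ∀x ¬A, De Morgan for ∧/∨):
  (exists x. ~B(x,x)) | (forall y. forall x. (P(y) & ~B(x,y))) | (forall u. ~P(u))
Rename bound variables to avoid capture: x↦v1.
  (exists x. ~B(x,x)) | (forall y. forall v1. (P(y) & ~B(v1,y))) | (forall u. ~P(u))
Extract every quantifier outward, since the variables are now distinct and don't occur free across branches:
  exists x. forall y. forall v1. forall u. (~B(x,x) | P(y) & ~B(v1,y) | ~P(u))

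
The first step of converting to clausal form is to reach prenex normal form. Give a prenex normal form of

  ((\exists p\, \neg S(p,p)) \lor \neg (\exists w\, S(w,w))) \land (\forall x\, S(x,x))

\exists p\, \forall w\, \forall x\, ((\neg S(p,p) \lor \neg S(w,w)) \land S(x,x))

Push ¬ through the quantifiers and connectives to reach negation normal form:
  ((\exists p\, \neg S(p,p)) \lor (\forall w\, \neg S(w,w))) \land (\forall x\, S(x,x))
Finally move all quantifiers to the prefix:
  \exists p\, \forall w\, \forall x\, ((\neg S(p,p) \lor \neg S(w,w)) \land S(x,x))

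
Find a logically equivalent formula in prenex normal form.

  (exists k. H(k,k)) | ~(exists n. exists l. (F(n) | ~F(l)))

exists k. forall n. forall l. (H(k,k) | ~F(n) & F(l))

Push ¬ through the quantifiers and connectives to reach negation normal form:
  (exists k. H(k,k)) | (forall n. forall l. (~F(n) & F(l)))
Extract every quantifier outward, since the variables are now distinct and don't occur free across branches:
  exists k. forall n. forall l. (H(k,k) | ~F(n) & F(l))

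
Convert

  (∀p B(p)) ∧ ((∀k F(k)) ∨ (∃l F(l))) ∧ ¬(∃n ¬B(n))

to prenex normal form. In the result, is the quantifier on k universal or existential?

universal

Move each ¬ inward, flipping quantifiers it crosses:
  (∀p B(p)) ∧ ((∀k F(k)) ∨ (∃l F(l))) ∧ (∀n B(n))
All bound variables are already distinct, so no renaming is needed.
Finally move all quantifiers to the prefix:
  ∀p ∀k ∃l ∀n (B(p) ∧ (F(k) ∨ F(l)) ∧ B(n))
The quantifier ∀k sits under an even number of negations, so it remains universal.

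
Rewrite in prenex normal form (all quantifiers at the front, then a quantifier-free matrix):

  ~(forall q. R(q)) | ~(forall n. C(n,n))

exists q. exists n. (~R(q) | ~C(n,n))

Push ¬ through the quantifiers and connectives to reach negation normal form:
  (exists q. ~R(q)) | (exists n. ~C(n,n))
Finally move all quantifiers to the prefix:
  exists q. exists n. (~R(q) | ~C(n,n))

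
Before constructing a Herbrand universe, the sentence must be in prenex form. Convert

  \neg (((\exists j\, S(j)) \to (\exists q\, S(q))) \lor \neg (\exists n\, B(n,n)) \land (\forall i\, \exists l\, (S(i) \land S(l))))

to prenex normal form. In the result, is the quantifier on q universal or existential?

universal

First replace A → B with ¬A ∨ B.
  \neg (\neg (\exists j\, S(j)) \lor (\exists q\, S(q)) \lor \neg (\exists n\, B(n,n)) \land (\forall i\, \exists l\, (S(i) \land S(l))))
Drive negations inward (¬∀x A ≡ ∃x ¬A, ¬∃x A ≡ ∀x ¬A, De Morgan for ∧/∨):
  (\exists j\, S(j)) \land (\forall q\, \neg S(q)) \land ((\exists n\, B(n,n)) \lor (\exists i\, \forall l\, (\neg S(i) \lor \neg S(l))))
All bound variables are already distinct, so no renaming is needed.
Pull the quantifiers to the front (each side's bound variable is not free in the other side):
  \exists j\, \forall q\, \exists n\, \exists i\, \forall l\, (S(j) \land \neg S(q) \land (B(n,n) \lor \neg S(i) \lor \neg S(l)))
The quantifier \exists q sits under an odd number of negations (counting the antecedent side of each →), so it flips to \forall q.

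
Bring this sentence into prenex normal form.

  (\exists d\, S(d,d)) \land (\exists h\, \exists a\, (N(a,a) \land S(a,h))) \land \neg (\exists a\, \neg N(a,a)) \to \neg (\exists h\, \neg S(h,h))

Rewrite implications/biconditionals: A → B as ¬A ∨ B.
  \neg ((\exists d\, S(d,d)) \land (\exists h\, \exists a\, (N(a,a) \land S(a,h))) \land \neg (\exists a\, \neg N(a,a))) \lor \neg (\exists h\, \neg S(h,h))
Drive negations inward (¬∀x A ≡ ∃x ¬A, ¬∃x A ≡ ∀x ¬A, De Morgan for ∧/∨):
  (\forall d\, \neg S(d,d)) \lor (\forall h\, \forall a\, (\neg N(a,a) \lor \neg S(a,h))) \lor (\exists a\, \neg N(a,a)) \lor (\forall h\, S(h,h))
Give each quantifier a distinct variable: a↦y, h↦x1.
  (\forall d\, \neg S(d,d)) \lor (\forall h\, \forall a\, (\neg N(a,a) \lor \neg S(a,h))) \lor (\exists y\, \neg N(y,y)) \lor (\forall x1\, S(x1,x1))
Finally move all quantifiers to the prefix:
  \forall d\, \forall h\, \forall a\, \exists y\, \forall x1\, (\neg S(d,d) \lor \neg N(a,a) \lor \neg S(a,h) \lor \neg N(y,y) \lor S(x1,x1))

\forall d\, \forall h\, \forall a\, \exists y\, \forall x1\, (\neg S(d,d) \lor \neg N(a,a) \lor \neg S(a,h) \lor \neg N(y,y) \lor S(x1,x1))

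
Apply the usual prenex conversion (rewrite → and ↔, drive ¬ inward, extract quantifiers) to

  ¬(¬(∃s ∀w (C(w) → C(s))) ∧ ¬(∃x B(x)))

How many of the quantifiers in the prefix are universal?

1

Eliminate → and ↔ using ¬ and ∨.
  ¬(¬(∃s ∀w (¬C(w) ∨ C(s))) ∧ ¬(∃x B(x)))
Move each ¬ inward, flipping quantifiers it crosses:
  (∃s ∀w (¬C(w) ∨ C(s))) ∨ (∃x B(x))
Pull the quantifiers to the front (each side's bound variable is not free in the other side):
  ∃s ∀w ∃x (¬C(w) ∨ C(s) ∨ B(x))
The prefix is ∃s ∀w ∃x: 1 universal, 2 existential.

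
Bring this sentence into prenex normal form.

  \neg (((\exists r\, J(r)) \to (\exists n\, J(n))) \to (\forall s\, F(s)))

First replace A → B with ¬A ∨ B.
  \neg (\neg (\neg (\exists r\, J(r)) \lor (\exists n\, J(n))) \lor (\forall s\, F(s)))
Drive negations inward (¬∀x A ≡ ∃x ¬A, ¬∃x A ≡ ∀x ¬A, De Morgan for ∧/∨):
  ((\forall r\, \neg J(r)) \lor (\exists n\, J(n))) \land (\exists s\, \neg F(s))
Extract every quantifier outward, since the variables are now distinct and don't occur free across branches:
  \forall r\, \exists n\, \exists s\, ((\neg J(r) \lor J(n)) \land \neg F(s))

\forall r\, \exists n\, \exists s\, ((\neg J(r) \lor J(n)) \land \neg F(s))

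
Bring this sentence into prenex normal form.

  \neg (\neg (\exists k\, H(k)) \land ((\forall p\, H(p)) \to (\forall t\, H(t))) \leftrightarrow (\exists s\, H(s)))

\forall k\, \exists p\, \forall t\, \forall s\, \exists z1\, \exists w\, \forall a\, \exists q\, (\neg H(k) \land (\neg H(p) \lor H(t)) \land \neg H(s) \lor H(z1) \land (H(w) \lor H(a) \land \neg H(q)))

Eliminate → and ↔ using ¬ and ∨; A ↔ B as (¬A ∨ B) ∧ (¬B ∨ A).
  \neg ((\neg (\neg (\exists k\, H(k)) \land (\neg (\forall p\, H(p)) \lor (\forall t\, H(t)))) \lor (\exists s\, H(s))) \land (\neg (\exists s\, H(s)) \lor \neg (\exists k\, H(k)) \land (\neg (\forall p\, H(p)) \lor (\forall t\, H(t)))))
Push ¬ through the quantifiers and connectives to reach negation normal form:
  (\forall k\, \neg H(k)) \land ((\exists p\, \neg H(p)) \lor (\forall t\, H(t))) \land (\forall s\, \neg H(s)) \lor (\exists s\, H(s)) \land ((\exists k\, H(k)) \lor (\forall p\, H(p)) \land (\exists t\, \neg H(t)))
Standardize variables apart so no two quantifiers bind the same name: s↦z1, k↦w, p↦a, t↦q.
  (\forall k\, \neg H(k)) \land ((\exists p\, \neg H(p)) \lor (\forall t\, H(t))) \land (\forall s\, \neg H(s)) \lor (\exists z1\, H(z1)) \land ((\exists w\, H(w)) \lor (\forall a\, H(a)) \land (\exists q\, \neg H(q)))
Pull the quantifiers to the front (each side's bound variable is not free in the other side):
  \forall k\, \exists p\, \forall t\, \forall s\, \exists z1\, \exists w\, \forall a\, \exists q\, (\neg H(k) \land (\neg H(p) \lor H(t)) \land \neg H(s) \lor H(z1) \land (H(w) \lor H(a) \land \neg H(q)))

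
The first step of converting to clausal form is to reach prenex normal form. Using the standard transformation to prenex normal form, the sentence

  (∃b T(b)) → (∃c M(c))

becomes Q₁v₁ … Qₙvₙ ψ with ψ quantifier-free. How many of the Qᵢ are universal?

Rewrite implications/biconditionals: A → B as ¬A ∨ B.
  ¬(∃b T(b)) ∨ (∃c M(c))
Drive negations inward (¬∀x A ≡ ∃x ¬A, ¬∃x A ≡ ∀x ¬A, De Morgan for ∧/∨):
  (∀b ¬T(b)) ∨ (∃c M(c))
Extract every quantifier outward, since the variables are now distinct and don't occur free across branches:
  ∀b ∃c (¬T(b) ∨ M(c))
The prefix is ∀b ∃c: 1 universal, 1 existential.

1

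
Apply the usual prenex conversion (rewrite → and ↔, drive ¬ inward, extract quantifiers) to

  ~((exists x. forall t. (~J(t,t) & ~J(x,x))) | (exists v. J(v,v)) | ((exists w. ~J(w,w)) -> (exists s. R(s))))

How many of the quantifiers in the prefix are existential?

2

Rewrite implications/biconditionals: A → B as ¬A ∨ B.
  ~((exists x. forall t. (~J(t,t) & ~J(x,x))) | (exists v. J(v,v)) | ~(exists w. ~J(w,w)) | (exists s. R(s)))
Drive negations inward (¬∀x A ≡ ∃x ¬A, ¬∃x A ≡ ∀x ¬A, De Morgan for ∧/∨):
  (forall x. exists t. (J(t,t) | J(x,x))) & (forall v. ~J(v,v)) & (exists w. ~J(w,w)) & (forall s. ~R(s))
All bound variables are already distinct, so no renaming is needed.
Extract every quantifier outward, since the variables are now distinct and don't occur free across branches:
  forall x. exists t. forall v. exists w. forall s. ((J(t,t) | J(x,x)) & ~J(v,v) & ~J(w,w) & ~R(s))
The prefix is forall x exists t forall v exists w forall s: 3 universal, 2 existential.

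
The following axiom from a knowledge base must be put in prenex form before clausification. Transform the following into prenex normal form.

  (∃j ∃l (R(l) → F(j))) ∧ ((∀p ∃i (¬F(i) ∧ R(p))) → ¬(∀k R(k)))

∃j ∃l ∃p ∀i ∃k ((¬R(l) ∨ F(j)) ∧ (F(i) ∨ ¬R(p) ∨ ¬R(k)))

First replace A → B with ¬A ∨ B.
  (∃j ∃l (¬R(l) ∨ F(j))) ∧ (¬(∀p ∃i (¬F(i) ∧ R(p))) ∨ ¬(∀k R(k)))
Move each ¬ inward, flipping quantifiers it crosses:
  (∃j ∃l (¬R(l) ∨ F(j))) ∧ ((∃p ∀i (F(i) ∨ ¬R(p))) ∨ (∃k ¬R(k)))
Extract every quantifier outward, since the variables are now distinct and don't occur free across branches:
  ∃j ∃l ∃p ∀i ∃k ((¬R(l) ∨ F(j)) ∧ (F(i) ∨ ¬R(p) ∨ ¬R(k)))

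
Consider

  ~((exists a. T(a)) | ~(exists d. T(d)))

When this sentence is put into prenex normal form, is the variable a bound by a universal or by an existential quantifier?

Push ¬ through the quantifiers and connectives to reach negation normal form:
  (forall a. ~T(a)) & (exists d. T(d))
Pull the quantifiers to the front (each side's bound variable is not free in the other side):
  forall a. exists d. (~T(a) & T(d))
The quantifier exists a sits under an odd number of negations, so it flips to forall a.

universal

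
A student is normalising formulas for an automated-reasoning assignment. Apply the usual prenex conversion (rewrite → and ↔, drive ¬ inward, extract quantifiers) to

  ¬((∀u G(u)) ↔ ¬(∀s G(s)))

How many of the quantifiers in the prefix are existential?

2

Rewrite implications/biconditionals: A → B as ¬A ∨ B; A ↔ B as (¬A ∨ B) ∧ (¬B ∨ A).
  ¬((¬(∀u G(u)) ∨ ¬(∀s G(s))) ∧ (¬¬(∀s G(s)) ∨ (∀u G(u))))
Move each ¬ inward, flipping quantifiers it crosses:
  (∀u G(u)) ∧ (∀s G(s)) ∨ (∃s ¬G(s)) ∧ (∃u ¬G(u))
Standardize variables apart so no two quantifiers bind the same name: s↦v1, u↦c.
  (∀u G(u)) ∧ (∀s G(s)) ∨ (∃v1 ¬G(v1)) ∧ (∃c ¬G(c))
Finally move all quantifiers to the prefix:
  ∀u ∀s ∃v1 ∃c (G(u) ∧ G(s) ∨ ¬G(v1) ∧ ¬G(c))
The prefix is ∀u ∀s ∃v1 ∃c: 2 universal, 2 existential.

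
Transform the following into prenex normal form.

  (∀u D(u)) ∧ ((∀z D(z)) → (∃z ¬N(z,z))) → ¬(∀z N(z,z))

∃u ∀z ∀v1 ∃p (¬D(u) ∨ D(z) ∧ N(v1,v1) ∨ ¬N(p,p))

Eliminate → and ↔ using ¬ and ∨.
  ¬((∀u D(u)) ∧ (¬(∀z D(z)) ∨ (∃z ¬N(z,z)))) ∨ ¬(∀z N(z,z))
Drive negations inward (¬∀x A ≡ ∃x ¬A, ¬∃x A ≡ ∀x ¬A, De Morgan for ∧/∨):
  (∃u ¬D(u)) ∨ (∀z D(z)) ∧ (∀z N(z,z)) ∨ (∃z ¬N(z,z))
Standardize variables apart so no two quantifiers bind the same name: z↦v1, z↦p.
  (∃u ¬D(u)) ∨ (∀z D(z)) ∧ (∀v1 N(v1,v1)) ∨ (∃p ¬N(p,p))
Extract every quantifier outward, since the variables are now distinct and don't occur free across branches:
  ∃u ∀z ∀v1 ∃p (¬D(u) ∨ D(z) ∧ N(v1,v1) ∨ ¬N(p,p))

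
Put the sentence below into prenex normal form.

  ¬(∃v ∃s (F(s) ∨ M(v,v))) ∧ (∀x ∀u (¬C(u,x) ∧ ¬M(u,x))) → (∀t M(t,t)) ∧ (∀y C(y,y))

∃v ∃s ∃x ∃u ∀t ∀y (F(s) ∨ M(v,v) ∨ C(u,x) ∨ M(u,x) ∨ M(t,t) ∧ C(y,y))

Eliminate → and ↔ using ¬ and ∨.
  ¬(¬(∃v ∃s (F(s) ∨ M(v,v))) ∧ (∀x ∀u (¬C(u,x) ∧ ¬M(u,x)))) ∨ (∀t M(t,t)) ∧ (∀y C(y,y))
Push ¬ through the quantifiers and connectives to reach negation normal form:
  (∃v ∃s (F(s) ∨ M(v,v))) ∨ (∃x ∃u (C(u,x) ∨ M(u,x))) ∨ (∀t M(t,t)) ∧ (∀y C(y,y))
All bound variables are already distinct, so no renaming is needed.
Extract every quantifier outward, since the variables are now distinct and don't occur free across branches:
  ∃v ∃s ∃x ∃u ∀t ∀y (F(s) ∨ M(v,v) ∨ C(u,x) ∨ M(u,x) ∨ M(t,t) ∧ C(y,y))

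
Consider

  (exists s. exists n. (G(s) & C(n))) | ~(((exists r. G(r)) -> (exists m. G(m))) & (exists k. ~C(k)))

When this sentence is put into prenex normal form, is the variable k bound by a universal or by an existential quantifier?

universal

Rewrite implications/biconditionals: A → B as ¬A ∨ B.
  (exists s. exists n. (G(s) & C(n))) | ~((~(exists r. G(r)) | (exists m. G(m))) & (exists k. ~C(k)))
Move each ¬ inward, flipping quantifiers it crosses:
  (exists s. exists n. (G(s) & C(n))) | (exists r. G(r)) & (forall m. ~G(m)) | (forall k. C(k))
All bound variables are already distinct, so no renaming is needed.
Pull the quantifiers to the front (each side's bound variable is not free in the other side):
  exists s. exists n. exists r. forall m. forall k. (G(s) & C(n) | G(r) & ~G(m) | C(k))
The quantifier exists k sits under an odd number of negations (counting the antecedent side of each →), so it flips to forall k.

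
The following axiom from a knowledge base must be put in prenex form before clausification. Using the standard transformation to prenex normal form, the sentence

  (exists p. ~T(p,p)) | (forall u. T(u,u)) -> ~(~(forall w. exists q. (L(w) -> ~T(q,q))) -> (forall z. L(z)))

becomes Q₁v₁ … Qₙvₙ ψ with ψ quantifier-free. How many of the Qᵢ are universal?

Rewrite implications/biconditionals: A → B as ¬A ∨ B.
  ~((exists p. ~T(p,p)) | (forall u. T(u,u))) | ~(~~(forall w. exists q. (~L(w) | ~T(q,q))) | (forall z. L(z)))
Drive negations inward (¬∀x A ≡ ∃x ¬A, ¬∃x A ≡ ∀x ¬A, De Morgan for ∧/∨):
  (forall p. T(p,p)) & (exists u. ~T(u,u)) | (exists w. forall q. (L(w) & T(q,q))) & (exists z. ~L(z))
All bound variables are already distinct, so no renaming is needed.
Extract every quantifier outward, since the variables are now distinct and don't occur free across branches:
  forall p. exists u. exists w. forall q. exists z. (T(p,p) & ~T(u,u) | L(w) & T(q,q) & ~L(z))
The prefix is forall p exists u exists w forall q exists z: 2 universal, 3 existential.

2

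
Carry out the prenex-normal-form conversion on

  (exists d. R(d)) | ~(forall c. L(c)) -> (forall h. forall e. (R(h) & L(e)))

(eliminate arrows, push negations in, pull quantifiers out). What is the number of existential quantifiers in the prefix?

0

Eliminate → and ↔ using ¬ and ∨.
  ~((exists d. R(d)) | ~(forall c. L(c))) | (forall h. forall e. (R(h) & L(e)))
Drive negations inward (¬∀x A ≡ ∃x ¬A, ¬∃x A ≡ ∀x ¬A, De Morgan for ∧/∨):
  (forall d. ~R(d)) & (forall c. L(c)) | (forall h. forall e. (R(h) & L(e)))
Finally move all quantifiers to the prefix:
  forall d. forall c. forall h. forall e. (~R(d) & L(c) | R(h) & L(e))
The prefix is forall d forall c forall h forall e: 4 universal, 0 existential.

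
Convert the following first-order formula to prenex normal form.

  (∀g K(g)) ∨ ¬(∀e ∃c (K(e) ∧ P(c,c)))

∀g ∃e ∀c (K(g) ∨ ¬K(e) ∨ ¬P(c,c))

Move each ¬ inward, flipping quantifiers it crosses:
  (∀g K(g)) ∨ (∃e ∀c (¬K(e) ∨ ¬P(c,c)))
All bound variables are already distinct, so no renaming is needed.
Pull the quantifiers to the front (each side's bound variable is not free in the other side):
  ∀g ∃e ∀c (K(g) ∨ ¬K(e) ∨ ¬P(c,c))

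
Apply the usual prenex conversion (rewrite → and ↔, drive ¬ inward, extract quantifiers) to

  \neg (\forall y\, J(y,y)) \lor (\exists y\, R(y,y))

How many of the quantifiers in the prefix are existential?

2

Push ¬ through the quantifiers and connectives to reach negation normal form:
  (\exists y\, \neg J(y,y)) \lor (\exists y\, R(y,y))
Give each quantifier a distinct variable: y↦z1.
  (\exists y\, \neg J(y,y)) \lor (\exists z1\, R(z1,z1))
Extract every quantifier outward, since the variables are now distinct and don't occur free across branches:
  \exists y\, \exists z1\, (\neg J(y,y) \lor R(z1,z1))
The prefix is \exists y \exists z1: 0 universal, 2 existential.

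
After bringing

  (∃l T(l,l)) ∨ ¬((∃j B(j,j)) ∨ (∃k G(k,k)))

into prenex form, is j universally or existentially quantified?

universal

Drive negations inward (¬∀x A ≡ ∃x ¬A, ¬∃x A ≡ ∀x ¬A, De Morgan for ∧/∨):
  (∃l T(l,l)) ∨ (∀j ¬B(j,j)) ∧ (∀k ¬G(k,k))
All bound variables are already distinct, so no renaming is needed.
Pull the quantifiers to the front (each side's bound variable is not free in the other side):
  ∃l ∀j ∀k (T(l,l) ∨ ¬B(j,j) ∧ ¬G(k,k))
The quantifier ∃j sits under an odd number of negations, so it flips to ∀j.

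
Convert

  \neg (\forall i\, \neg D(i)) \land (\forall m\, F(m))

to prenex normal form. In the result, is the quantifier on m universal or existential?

universal

Drive negations inward (¬∀x A ≡ ∃x ¬A, ¬∃x A ≡ ∀x ¬A, De Morgan for ∧/∨):
  (\exists i\, D(i)) \land (\forall m\, F(m))
All bound variables are already distinct, so no renaming is needed.
Pull the quantifiers to the front (each side's bound variable is not free in the other side):
  \exists i\, \forall m\, (D(i) \land F(m))
The quantifier \forall m sits under an even number of negations, so it remains universal.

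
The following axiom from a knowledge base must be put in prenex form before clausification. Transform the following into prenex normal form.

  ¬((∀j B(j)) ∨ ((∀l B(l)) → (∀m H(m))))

∃j ∀l ∃m (¬B(j) ∧ B(l) ∧ ¬H(m))

First replace A → B with ¬A ∨ B.
  ¬((∀j B(j)) ∨ ¬(∀l B(l)) ∨ (∀m H(m)))
Move each ¬ inward, flipping quantifiers it crosses:
  (∃j ¬B(j)) ∧ (∀l B(l)) ∧ (∃m ¬H(m))
Finally move all quantifiers to the prefix:
  ∃j ∀l ∃m (¬B(j) ∧ B(l) ∧ ¬H(m))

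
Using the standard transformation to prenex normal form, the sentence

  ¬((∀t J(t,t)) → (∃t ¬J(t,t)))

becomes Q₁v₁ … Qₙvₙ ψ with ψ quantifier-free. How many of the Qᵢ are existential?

0

Eliminate → and ↔ using ¬ and ∨.
  ¬(¬(∀t J(t,t)) ∨ (∃t ¬J(t,t)))
Drive negations inward (¬∀x A ≡ ∃x ¬A, ¬∃x A ≡ ∀x ¬A, De Morgan for ∧/∨):
  (∀t J(t,t)) ∧ (∀t J(t,t))
Rename bound variables to avoid capture: t↦y.
  (∀t J(t,t)) ∧ (∀y J(y,y))
Extract every quantifier outward, since the variables are now distinct and don't occur free across branches:
  ∀t ∀y (J(t,t) ∧ J(y,y))
The prefix is ∀t ∀y: 2 universal, 0 existential.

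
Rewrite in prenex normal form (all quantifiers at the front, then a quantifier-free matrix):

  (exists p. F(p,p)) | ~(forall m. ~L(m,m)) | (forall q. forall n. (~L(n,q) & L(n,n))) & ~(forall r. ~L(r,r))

Drive negations inward (¬∀x A ≡ ∃x ¬A, ¬∃x A ≡ ∀x ¬A, De Morgan for ∧/∨):
  (exists p. F(p,p)) | (exists m. L(m,m)) | (forall q. forall n. (~L(n,q) & L(n,n))) & (exists r. L(r,r))
All bound variables are already distinct, so no renaming is needed.
Pull the quantifiers to the front (each side's bound variable is not free in the other side):
  exists p. exists m. forall q. forall n. exists r. (F(p,p) | L(m,m) | ~L(n,q) & L(n,n) & L(r,r))

exists p. exists m. forall q. forall n. exists r. (F(p,p) | L(m,m) | ~L(n,q) & L(n,n) & L(r,r))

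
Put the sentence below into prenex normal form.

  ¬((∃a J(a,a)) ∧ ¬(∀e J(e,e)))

Move each ¬ inward, flipping quantifiers it crosses:
  (∀a ¬J(a,a)) ∨ (∀e J(e,e))
All bound variables are already distinct, so no renaming is needed.
Pull the quantifiers to the front (each side's bound variable is not free in the other side):
  ∀a ∀e (¬J(a,a) ∨ J(e,e))

∀a ∀e (¬J(a,a) ∨ J(e,e))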